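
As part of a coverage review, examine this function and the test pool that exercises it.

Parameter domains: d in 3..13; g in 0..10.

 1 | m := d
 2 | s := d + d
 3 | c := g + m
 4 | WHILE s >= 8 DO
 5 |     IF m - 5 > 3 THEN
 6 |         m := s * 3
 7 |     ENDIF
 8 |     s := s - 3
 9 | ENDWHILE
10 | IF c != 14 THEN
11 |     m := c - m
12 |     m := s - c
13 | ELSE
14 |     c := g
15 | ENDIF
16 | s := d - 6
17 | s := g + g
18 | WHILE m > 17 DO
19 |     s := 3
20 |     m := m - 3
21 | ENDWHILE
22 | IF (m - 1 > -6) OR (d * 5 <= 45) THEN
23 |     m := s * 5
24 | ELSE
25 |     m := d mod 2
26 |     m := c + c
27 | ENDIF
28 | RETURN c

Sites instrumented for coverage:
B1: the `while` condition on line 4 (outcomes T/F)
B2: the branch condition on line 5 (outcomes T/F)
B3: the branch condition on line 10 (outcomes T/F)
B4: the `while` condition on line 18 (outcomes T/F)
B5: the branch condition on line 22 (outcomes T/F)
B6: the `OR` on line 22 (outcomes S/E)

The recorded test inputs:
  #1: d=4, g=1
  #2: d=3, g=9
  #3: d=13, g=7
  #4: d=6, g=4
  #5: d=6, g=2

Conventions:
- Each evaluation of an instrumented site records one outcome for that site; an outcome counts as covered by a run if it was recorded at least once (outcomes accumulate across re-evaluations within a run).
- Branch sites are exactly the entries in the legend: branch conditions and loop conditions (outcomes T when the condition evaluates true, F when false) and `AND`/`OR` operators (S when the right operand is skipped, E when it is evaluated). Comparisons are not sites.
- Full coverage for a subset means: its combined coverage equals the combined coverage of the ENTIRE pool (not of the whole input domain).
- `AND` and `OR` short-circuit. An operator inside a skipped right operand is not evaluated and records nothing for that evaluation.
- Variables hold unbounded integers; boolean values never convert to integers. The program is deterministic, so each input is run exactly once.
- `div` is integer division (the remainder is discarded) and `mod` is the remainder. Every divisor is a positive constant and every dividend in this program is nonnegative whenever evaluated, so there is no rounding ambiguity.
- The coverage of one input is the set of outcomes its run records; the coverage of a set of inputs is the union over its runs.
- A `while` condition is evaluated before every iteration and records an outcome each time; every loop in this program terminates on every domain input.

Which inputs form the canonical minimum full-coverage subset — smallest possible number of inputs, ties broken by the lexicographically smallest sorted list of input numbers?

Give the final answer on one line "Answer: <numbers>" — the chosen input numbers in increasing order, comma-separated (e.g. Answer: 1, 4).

#1 (d=4, g=1) -> B1->T, B2->F, B1->F, B3->T, B4->F, B6->S, B5->T; covered: B1=T, B1=F, B2=F, B3=T, B4=F, B5=T, B6=S
#2 (d=3, g=9) -> B1->F, B3->T, B4->F, B6->E, B5->T; covered: B1=F, B3=T, B4=F, B5=T, B6=E
#3 (d=13, g=7) -> B1->T, B2->T, B1->T, B2->T, B1->T, B2->T, B1->T, B2->T, B1->T, B2->T, B1->T, B2->T, B1->T, B2->T, ...; covered: B1=T, B1=F, B2=T, B3=T, B4=F, B5=F, B6=E
#4 (d=6, g=4) -> B1->T, B2->F, B1->T, B2->F, B1->F, B3->T, B4->F, B6->S, B5->T; covered: B1=T, B1=F, B2=F, B3=T, B4=F, B5=T, B6=S
#5 (d=6, g=2) -> B1->T, B2->F, B1->T, B2->F, B1->F, B3->T, B4->F, B6->S, B5->T; covered: B1=T, B1=F, B2=F, B3=T, B4=F, B5=T, B6=S
union over all inputs: B1=T, B1=F, B2=T, B2=F, B3=T, B4=F, B5=T, B5=F, B6=S, B6=E (10 outcomes)
no size-1 subset reaches all 10 outcomes (best union: 7/10)
at size 2, {1, 3} reaches all 10 outcomes; every lexicographically earlier size-2 subset fails

Answer: 1, 3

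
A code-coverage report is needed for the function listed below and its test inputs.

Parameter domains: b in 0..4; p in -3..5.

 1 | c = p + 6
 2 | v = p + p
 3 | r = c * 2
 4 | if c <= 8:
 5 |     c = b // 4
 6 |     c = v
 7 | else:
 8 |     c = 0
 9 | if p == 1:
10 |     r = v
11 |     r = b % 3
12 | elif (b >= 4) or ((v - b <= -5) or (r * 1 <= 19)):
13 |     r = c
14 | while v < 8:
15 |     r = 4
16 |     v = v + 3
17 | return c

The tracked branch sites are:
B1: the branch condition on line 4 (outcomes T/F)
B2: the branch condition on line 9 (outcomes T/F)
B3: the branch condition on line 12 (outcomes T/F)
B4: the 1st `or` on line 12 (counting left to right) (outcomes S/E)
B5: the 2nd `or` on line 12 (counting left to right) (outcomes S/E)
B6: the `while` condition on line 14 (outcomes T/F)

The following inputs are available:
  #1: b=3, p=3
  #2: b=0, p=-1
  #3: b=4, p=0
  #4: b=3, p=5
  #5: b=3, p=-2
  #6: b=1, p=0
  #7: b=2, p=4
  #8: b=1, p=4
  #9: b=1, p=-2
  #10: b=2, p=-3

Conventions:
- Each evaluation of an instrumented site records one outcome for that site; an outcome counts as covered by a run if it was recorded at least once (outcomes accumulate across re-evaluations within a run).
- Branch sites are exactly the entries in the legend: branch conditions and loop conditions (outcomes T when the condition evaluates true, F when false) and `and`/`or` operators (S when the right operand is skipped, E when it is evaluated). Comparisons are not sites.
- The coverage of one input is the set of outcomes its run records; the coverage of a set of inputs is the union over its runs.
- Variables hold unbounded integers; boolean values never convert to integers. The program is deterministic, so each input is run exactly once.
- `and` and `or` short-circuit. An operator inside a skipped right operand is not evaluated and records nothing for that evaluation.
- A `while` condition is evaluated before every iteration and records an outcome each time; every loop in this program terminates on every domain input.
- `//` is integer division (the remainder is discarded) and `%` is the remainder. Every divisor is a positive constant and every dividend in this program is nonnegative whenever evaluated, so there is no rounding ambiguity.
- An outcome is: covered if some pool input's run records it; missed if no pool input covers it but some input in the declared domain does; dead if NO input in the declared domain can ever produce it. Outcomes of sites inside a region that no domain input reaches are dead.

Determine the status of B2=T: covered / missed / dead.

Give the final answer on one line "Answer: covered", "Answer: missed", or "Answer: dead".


no pool input records B2=T
but domain input (b=0, p=1) does record it -> reachable, so missed
Answer: missed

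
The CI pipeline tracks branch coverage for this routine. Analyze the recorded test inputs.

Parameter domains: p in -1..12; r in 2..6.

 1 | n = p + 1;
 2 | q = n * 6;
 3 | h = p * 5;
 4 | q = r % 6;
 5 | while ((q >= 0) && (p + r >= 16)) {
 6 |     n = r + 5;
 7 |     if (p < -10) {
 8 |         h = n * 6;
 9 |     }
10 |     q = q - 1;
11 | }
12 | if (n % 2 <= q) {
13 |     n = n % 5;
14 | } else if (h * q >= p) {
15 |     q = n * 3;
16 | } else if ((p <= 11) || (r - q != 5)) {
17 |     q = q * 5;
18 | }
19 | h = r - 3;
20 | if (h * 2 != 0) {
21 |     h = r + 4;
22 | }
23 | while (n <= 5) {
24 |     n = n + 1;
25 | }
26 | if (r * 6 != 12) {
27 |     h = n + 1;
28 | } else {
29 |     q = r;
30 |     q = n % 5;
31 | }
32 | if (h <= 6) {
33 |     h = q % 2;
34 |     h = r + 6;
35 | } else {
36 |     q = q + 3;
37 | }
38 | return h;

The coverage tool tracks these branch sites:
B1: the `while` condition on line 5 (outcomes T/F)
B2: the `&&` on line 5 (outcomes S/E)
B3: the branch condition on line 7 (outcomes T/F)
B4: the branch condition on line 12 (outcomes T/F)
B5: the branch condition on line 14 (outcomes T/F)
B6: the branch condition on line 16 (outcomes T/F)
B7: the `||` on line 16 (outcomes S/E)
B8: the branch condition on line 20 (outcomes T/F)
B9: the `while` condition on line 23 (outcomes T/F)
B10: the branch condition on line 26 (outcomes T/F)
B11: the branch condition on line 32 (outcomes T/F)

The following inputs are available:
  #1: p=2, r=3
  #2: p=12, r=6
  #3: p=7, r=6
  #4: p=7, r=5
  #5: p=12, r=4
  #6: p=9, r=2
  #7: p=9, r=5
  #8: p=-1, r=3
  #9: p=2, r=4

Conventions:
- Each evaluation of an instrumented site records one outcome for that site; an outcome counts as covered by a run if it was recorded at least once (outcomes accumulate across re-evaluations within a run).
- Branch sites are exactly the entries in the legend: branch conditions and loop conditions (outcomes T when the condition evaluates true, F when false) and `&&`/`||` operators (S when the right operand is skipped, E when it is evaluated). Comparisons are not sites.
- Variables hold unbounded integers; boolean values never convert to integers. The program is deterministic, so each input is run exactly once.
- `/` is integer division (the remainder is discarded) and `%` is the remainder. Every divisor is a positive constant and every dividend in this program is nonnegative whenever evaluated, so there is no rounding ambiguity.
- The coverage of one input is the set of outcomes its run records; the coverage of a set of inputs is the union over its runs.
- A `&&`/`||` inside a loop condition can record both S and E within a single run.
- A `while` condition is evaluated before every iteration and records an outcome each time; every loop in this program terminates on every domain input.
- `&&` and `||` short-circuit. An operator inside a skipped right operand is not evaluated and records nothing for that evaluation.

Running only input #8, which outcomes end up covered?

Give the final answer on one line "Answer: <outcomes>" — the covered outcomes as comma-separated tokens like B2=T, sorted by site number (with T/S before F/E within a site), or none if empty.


Event log for input #8 (p=-1, r=3):
  B2->E, B1->F, B4->T, B8->F, B9->T, B9->T, B9->T, B9->T, B9->T, B9->T
  B9->F, B10->T, B11->F
distinct outcomes covered: B1=F, B2=E, B4=T, B8=F, B9=T, B9=F, B10=T, B11=F
Answer: B1=F, B2=E, B4=T, B8=F, B9=T, B9=F, B10=T, B11=F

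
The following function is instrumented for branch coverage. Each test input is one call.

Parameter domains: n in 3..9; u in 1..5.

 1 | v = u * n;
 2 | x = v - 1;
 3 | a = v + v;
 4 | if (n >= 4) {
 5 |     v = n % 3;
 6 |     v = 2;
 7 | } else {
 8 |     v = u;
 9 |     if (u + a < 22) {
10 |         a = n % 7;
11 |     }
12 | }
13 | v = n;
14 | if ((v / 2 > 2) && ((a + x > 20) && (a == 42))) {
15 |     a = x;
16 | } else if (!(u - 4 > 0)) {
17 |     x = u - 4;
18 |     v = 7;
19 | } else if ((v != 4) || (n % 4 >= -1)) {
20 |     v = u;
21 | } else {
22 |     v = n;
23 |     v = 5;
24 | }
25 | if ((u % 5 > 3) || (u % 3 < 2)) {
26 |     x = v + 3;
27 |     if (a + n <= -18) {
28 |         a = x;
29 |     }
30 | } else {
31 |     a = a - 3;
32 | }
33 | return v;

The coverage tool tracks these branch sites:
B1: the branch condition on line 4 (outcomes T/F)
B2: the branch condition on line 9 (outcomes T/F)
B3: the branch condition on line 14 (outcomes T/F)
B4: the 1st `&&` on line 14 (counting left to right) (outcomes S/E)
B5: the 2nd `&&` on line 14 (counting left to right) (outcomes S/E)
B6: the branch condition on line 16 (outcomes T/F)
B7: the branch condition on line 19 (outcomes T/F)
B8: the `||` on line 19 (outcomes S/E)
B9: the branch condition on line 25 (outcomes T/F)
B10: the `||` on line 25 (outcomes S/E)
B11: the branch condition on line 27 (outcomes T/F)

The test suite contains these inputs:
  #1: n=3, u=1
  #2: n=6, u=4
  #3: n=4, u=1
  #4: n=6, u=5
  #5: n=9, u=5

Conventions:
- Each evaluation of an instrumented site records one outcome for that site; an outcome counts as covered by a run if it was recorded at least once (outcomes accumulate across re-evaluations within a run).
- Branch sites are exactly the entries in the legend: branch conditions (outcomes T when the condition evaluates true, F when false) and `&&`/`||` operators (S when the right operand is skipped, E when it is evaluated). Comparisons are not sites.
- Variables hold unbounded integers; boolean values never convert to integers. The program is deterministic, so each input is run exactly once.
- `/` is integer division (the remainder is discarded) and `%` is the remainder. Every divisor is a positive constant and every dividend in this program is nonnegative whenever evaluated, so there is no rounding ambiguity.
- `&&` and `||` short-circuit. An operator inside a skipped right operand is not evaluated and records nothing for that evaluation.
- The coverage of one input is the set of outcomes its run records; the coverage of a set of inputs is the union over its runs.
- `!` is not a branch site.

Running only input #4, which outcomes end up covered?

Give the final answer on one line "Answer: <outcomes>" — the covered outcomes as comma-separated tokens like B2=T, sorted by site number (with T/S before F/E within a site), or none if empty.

Simulating input #4 (n=6, u=5) step by step:
  B1->T, B4->E, B5->E, B3->F, B6->F, B8->S, B7->T, B10->E, B9->F
deduplicating events, the covered set is: B1=T, B3=F, B4=E, B5=E, B6=F, B7=T, B8=S, B9=F, B10=E

Answer: B1=T, B3=F, B4=E, B5=E, B6=F, B7=T, B8=S, B9=F, B10=E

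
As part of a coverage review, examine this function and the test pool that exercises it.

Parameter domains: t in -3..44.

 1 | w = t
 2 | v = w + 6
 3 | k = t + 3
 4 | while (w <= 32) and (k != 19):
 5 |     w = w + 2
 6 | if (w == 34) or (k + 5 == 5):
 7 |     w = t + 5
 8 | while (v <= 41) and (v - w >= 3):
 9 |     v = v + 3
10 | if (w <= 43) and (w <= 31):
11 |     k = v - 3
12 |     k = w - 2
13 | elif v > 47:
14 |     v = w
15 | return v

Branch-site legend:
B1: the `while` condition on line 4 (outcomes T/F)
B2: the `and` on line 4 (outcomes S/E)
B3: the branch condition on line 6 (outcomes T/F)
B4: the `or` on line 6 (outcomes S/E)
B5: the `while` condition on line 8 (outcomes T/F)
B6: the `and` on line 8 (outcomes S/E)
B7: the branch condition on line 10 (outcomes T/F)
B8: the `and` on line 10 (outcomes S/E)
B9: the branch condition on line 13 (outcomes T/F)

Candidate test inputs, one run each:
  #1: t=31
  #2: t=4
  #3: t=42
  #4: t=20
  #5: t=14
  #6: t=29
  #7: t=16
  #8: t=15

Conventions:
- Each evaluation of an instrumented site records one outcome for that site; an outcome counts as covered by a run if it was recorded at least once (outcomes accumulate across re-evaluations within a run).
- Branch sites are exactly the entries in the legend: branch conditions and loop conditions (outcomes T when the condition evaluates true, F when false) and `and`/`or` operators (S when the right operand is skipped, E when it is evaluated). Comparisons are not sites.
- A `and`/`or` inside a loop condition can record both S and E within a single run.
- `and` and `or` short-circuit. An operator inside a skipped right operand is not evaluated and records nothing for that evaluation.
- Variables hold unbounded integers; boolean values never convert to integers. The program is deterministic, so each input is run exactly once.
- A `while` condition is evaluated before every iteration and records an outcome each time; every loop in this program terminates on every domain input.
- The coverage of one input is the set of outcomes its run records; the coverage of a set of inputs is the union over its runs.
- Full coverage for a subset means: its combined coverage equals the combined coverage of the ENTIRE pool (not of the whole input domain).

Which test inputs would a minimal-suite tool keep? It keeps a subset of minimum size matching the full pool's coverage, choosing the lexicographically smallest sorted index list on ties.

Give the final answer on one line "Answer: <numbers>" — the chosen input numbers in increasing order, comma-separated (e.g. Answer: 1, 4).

#1 (t=31) -> covered: B1=T, B1=F, B2=S, B2=E, B3=F, B4=E, B5=T, B5=F, B6=S, B6=E, B7=F, B8=E, B9=F
#2 (t=4) -> covered: B1=T, B1=F, B2=S, B2=E, B3=T, B4=S, B5=F, B6=E, B7=T, B8=E
#3 (t=42) -> covered: B1=F, B2=S, B3=F, B4=E, B5=F, B6=S, B7=F, B8=E, B9=T
#4 (t=20) -> covered: B1=T, B1=F, B2=S, B2=E, B3=T, B4=S, B5=F, B6=E, B7=T, B8=E
#5 (t=14) -> covered: B1=T, B1=F, B2=S, B2=E, B3=T, B4=S, B5=F, B6=E, B7=T, B8=E
#6 (t=29) -> covered: B1=T, B1=F, B2=S, B2=E, B3=F, B4=E, B5=F, B6=E, B7=F, B8=E, B9=F
#7 (t=16) -> covered: B1=F, B2=E, B3=F, B4=E, B5=T, B5=F, B6=S, B6=E, B7=T, B8=E
#8 (t=15) -> covered: B1=T, B1=F, B2=S, B2=E, B3=F, B4=E, B5=F, B6=E, B7=F, B8=E, B9=F
the full pool covers 17 outcomes: B1=T, B1=F, B2=S, B2=E, B3=T, B3=F, B4=S, B4=E, B5=T, B5=F, B6=S, B6=E, B7=T, B7=F, B8=E, B9=T, B9=F
no size-1 subset reaches all 17 outcomes (best union: 13/17)
no size-2 subset reaches all 17 outcomes (best union: 16/17)
at size 3, {1, 2, 3} reaches all 17 outcomes; every lexicographically earlier size-3 subset fails

Answer: 1, 2, 3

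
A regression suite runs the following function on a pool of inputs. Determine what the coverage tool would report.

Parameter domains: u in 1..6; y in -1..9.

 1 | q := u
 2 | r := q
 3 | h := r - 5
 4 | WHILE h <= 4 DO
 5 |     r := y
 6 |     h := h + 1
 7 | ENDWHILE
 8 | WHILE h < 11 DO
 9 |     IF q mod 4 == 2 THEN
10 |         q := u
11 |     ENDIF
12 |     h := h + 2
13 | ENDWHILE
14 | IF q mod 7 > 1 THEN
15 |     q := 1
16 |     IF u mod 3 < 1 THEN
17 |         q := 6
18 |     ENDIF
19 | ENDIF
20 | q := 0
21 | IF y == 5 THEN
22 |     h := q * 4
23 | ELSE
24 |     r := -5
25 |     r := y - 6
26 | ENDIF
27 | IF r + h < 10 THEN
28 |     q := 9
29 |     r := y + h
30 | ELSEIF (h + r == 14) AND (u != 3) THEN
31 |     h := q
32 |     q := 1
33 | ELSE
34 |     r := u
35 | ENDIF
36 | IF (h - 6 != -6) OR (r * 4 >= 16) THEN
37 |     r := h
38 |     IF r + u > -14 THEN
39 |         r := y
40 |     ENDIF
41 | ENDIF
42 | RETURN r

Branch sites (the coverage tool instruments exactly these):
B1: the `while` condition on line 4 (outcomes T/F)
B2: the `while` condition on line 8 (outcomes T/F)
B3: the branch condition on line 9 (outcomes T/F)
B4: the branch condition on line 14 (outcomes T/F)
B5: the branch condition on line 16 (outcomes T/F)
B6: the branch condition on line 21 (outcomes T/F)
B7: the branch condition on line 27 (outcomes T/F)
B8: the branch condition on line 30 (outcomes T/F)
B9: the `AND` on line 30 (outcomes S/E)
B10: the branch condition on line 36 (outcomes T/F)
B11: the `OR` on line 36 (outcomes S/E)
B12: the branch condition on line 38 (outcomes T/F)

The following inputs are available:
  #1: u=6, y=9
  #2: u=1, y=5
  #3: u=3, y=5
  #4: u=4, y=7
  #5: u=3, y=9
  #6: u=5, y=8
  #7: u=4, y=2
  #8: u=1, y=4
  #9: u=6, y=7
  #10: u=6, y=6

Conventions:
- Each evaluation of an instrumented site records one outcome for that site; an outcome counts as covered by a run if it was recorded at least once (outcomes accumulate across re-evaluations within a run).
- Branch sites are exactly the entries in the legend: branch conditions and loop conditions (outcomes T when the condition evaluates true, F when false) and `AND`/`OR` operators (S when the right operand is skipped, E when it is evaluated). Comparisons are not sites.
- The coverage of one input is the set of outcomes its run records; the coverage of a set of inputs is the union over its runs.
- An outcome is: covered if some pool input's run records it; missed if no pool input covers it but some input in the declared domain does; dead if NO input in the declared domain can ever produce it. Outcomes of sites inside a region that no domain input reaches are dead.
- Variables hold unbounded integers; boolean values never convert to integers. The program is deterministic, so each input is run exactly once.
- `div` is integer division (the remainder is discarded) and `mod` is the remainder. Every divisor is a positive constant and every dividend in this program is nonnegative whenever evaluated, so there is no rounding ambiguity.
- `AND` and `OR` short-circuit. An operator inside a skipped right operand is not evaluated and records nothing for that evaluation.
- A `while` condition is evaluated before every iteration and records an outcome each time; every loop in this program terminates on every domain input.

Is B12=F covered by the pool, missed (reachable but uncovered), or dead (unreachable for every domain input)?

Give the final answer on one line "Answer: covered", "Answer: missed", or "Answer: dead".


no pool input records B12=F
checking all 66 inputs in the declared domain: B12=F is never recorded -> dead
Answer: dead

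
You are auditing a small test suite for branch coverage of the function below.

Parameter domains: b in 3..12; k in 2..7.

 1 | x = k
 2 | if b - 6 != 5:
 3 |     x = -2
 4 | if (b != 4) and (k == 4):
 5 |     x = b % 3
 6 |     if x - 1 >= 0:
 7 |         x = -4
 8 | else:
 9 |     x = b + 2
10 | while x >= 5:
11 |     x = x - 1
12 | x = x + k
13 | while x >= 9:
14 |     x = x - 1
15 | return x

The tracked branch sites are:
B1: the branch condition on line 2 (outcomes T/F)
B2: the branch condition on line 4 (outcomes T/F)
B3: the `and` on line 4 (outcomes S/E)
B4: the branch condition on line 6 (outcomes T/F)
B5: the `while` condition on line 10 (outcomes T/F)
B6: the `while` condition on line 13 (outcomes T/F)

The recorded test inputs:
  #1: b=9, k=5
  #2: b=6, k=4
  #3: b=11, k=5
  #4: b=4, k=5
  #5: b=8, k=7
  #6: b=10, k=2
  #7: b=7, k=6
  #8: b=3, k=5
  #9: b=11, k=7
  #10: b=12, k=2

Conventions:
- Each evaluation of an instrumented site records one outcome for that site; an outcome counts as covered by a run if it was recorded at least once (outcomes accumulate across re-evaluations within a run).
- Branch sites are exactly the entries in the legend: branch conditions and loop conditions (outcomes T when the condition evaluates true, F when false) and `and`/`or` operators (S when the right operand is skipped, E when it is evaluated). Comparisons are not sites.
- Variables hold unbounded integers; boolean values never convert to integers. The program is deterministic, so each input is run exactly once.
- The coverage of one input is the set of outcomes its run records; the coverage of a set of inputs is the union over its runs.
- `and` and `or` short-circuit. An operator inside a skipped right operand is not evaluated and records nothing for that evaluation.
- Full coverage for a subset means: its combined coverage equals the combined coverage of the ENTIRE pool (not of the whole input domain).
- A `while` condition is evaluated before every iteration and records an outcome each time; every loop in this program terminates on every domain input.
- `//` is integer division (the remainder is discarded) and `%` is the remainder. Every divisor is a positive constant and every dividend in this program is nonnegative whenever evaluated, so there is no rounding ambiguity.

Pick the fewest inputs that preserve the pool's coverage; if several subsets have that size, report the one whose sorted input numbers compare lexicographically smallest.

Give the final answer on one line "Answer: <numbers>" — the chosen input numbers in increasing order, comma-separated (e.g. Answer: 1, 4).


test 1 (b=9, k=5) fires B1->T, B3->E, B2->F, B5->T, B5->T, B5->T, B5->T, B5->T, B5->T, B5->T, B5->F, B6->T, B6->F; hits B1=T, B2=F, B3=E, B5=T, B5=F, B6=T, B6=F
test 2 (b=6, k=4) fires B1->T, B3->E, B2->T, B4->F, B5->F, B6->F; hits B1=T, B2=T, B3=E, B4=F, B5=F, B6=F
test 3 (b=11, k=5) fires B1->F, B3->E, B2->F, B5->T, B5->T, B5->T, B5->T, B5->T, B5->T, B5->T, B5->T, B5->T, B5->F, B6->T, ...; hits B1=F, B2=F, B3=E, B5=T, B5=F, B6=T, B6=F
test 4 (b=4, k=5) fires B1->T, B3->S, B2->F, B5->T, B5->T, B5->F, B6->T, B6->F; hits B1=T, B2=F, B3=S, B5=T, B5=F, B6=T, B6=F
test 5 (b=8, k=7) fires B1->T, B3->E, B2->F, B5->T, B5->T, B5->T, B5->T, B5->T, B5->T, B5->F, B6->T, B6->T, B6->T, B6->F; hits B1=T, B2=F, B3=E, B5=T, B5=F, B6=T, B6=F
test 6 (b=10, k=2) fires B1->T, B3->E, B2->F, B5->T, B5->T, B5->T, B5->T, B5->T, B5->T, B5->T, B5->T, B5->F, B6->F; hits B1=T, B2=F, B3=E, B5=T, B5=F, B6=F
test 7 (b=7, k=6) fires B1->T, B3->E, B2->F, B5->T, B5->T, B5->T, B5->T, B5->T, B5->F, B6->T, B6->T, B6->F; hits B1=T, B2=F, B3=E, B5=T, B5=F, B6=T, B6=F
test 8 (b=3, k=5) fires B1->T, B3->E, B2->F, B5->T, B5->F, B6->T, B6->F; hits B1=T, B2=F, B3=E, B5=T, B5=F, B6=T, B6=F
test 9 (b=11, k=7) fires B1->F, B3->E, B2->F, B5->T, B5->T, B5->T, B5->T, B5->T, B5->T, B5->T, B5->T, B5->T, B5->F, B6->T, ...; hits B1=F, B2=F, B3=E, B5=T, B5=F, B6=T, B6=F
test 10 (b=12, k=2) fires B1->T, B3->E, B2->F, B5->T, B5->T, B5->T, B5->T, B5->T, B5->T, B5->T, B5->T, B5->T, B5->T, B5->F, ...; hits B1=T, B2=F, B3=E, B5=T, B5=F, B6=F
pool-wide coverage (11 outcomes): B1=T, B1=F, B2=T, B2=F, B3=S, B3=E, B4=F, B5=T, B5=F, B6=T, B6=F
size 1 is not enough: best union over all size-1 subsets is 7/11
size 2 is not enough: best union over all size-2 subsets is 10/11
inputs {2, 3, 4} (size 3) cover everything; no size-3 subset with a lexicographically smaller index list covers all 11
Answer: 2, 3, 4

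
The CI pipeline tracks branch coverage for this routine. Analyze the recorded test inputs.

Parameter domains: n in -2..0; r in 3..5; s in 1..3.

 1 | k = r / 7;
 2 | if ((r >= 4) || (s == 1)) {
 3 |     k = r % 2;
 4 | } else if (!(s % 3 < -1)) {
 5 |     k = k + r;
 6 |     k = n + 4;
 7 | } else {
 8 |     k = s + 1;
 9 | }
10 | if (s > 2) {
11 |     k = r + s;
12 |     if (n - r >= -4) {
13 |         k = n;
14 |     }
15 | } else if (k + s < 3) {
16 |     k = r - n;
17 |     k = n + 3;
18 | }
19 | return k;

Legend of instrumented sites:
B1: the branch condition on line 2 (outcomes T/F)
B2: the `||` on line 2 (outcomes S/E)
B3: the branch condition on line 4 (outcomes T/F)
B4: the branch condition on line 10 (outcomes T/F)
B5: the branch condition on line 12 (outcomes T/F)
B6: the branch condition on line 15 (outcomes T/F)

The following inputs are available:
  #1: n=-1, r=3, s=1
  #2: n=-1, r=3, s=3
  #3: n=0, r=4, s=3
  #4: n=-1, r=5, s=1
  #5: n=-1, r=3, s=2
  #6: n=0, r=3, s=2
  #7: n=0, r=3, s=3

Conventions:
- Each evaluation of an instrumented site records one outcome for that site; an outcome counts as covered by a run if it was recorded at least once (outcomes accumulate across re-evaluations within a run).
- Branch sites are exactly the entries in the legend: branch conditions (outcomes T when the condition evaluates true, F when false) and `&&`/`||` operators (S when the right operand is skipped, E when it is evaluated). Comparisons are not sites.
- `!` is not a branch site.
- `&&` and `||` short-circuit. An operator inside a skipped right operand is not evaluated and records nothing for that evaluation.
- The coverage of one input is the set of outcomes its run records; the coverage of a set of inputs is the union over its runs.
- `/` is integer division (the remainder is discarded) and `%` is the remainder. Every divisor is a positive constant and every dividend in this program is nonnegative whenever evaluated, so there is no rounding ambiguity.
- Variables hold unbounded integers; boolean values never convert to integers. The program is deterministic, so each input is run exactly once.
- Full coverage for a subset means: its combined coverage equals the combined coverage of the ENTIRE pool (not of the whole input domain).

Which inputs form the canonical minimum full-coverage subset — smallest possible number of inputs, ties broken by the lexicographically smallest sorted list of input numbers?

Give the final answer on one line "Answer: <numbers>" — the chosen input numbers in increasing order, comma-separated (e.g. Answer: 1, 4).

#1 (n=-1, r=3, s=1) -> B2->E, B1->T, B4->F, B6->T; covered: B1=T, B2=E, B4=F, B6=T
#2 (n=-1, r=3, s=3) -> B2->E, B1->F, B3->T, B4->T, B5->T; covered: B1=F, B2=E, B3=T, B4=T, B5=T
#3 (n=0, r=4, s=3) -> B2->S, B1->T, B4->T, B5->T; covered: B1=T, B2=S, B4=T, B5=T
#4 (n=-1, r=5, s=1) -> B2->S, B1->T, B4->F, B6->T; covered: B1=T, B2=S, B4=F, B6=T
#5 (n=-1, r=3, s=2) -> B2->E, B1->F, B3->T, B4->F, B6->F; covered: B1=F, B2=E, B3=T, B4=F, B6=F
#6 (n=0, r=3, s=2) -> B2->E, B1->F, B3->T, B4->F, B6->F; covered: B1=F, B2=E, B3=T, B4=F, B6=F
#7 (n=0, r=3, s=3) -> B2->E, B1->F, B3->T, B4->T, B5->T; covered: B1=F, B2=E, B3=T, B4=T, B5=T
union over all inputs: B1=T, B1=F, B2=S, B2=E, B3=T, B4=T, B4=F, B5=T, B6=T, B6=F (10 outcomes)
size 1 is not enough: best union over all size-1 subsets is 5/10
size 2 is not enough: best union over all size-2 subsets is 9/10
the canonical winner is {1, 3, 5}: size 3, full 10-outcome coverage, earliest index list among size-3 covers

Answer: 1, 3, 5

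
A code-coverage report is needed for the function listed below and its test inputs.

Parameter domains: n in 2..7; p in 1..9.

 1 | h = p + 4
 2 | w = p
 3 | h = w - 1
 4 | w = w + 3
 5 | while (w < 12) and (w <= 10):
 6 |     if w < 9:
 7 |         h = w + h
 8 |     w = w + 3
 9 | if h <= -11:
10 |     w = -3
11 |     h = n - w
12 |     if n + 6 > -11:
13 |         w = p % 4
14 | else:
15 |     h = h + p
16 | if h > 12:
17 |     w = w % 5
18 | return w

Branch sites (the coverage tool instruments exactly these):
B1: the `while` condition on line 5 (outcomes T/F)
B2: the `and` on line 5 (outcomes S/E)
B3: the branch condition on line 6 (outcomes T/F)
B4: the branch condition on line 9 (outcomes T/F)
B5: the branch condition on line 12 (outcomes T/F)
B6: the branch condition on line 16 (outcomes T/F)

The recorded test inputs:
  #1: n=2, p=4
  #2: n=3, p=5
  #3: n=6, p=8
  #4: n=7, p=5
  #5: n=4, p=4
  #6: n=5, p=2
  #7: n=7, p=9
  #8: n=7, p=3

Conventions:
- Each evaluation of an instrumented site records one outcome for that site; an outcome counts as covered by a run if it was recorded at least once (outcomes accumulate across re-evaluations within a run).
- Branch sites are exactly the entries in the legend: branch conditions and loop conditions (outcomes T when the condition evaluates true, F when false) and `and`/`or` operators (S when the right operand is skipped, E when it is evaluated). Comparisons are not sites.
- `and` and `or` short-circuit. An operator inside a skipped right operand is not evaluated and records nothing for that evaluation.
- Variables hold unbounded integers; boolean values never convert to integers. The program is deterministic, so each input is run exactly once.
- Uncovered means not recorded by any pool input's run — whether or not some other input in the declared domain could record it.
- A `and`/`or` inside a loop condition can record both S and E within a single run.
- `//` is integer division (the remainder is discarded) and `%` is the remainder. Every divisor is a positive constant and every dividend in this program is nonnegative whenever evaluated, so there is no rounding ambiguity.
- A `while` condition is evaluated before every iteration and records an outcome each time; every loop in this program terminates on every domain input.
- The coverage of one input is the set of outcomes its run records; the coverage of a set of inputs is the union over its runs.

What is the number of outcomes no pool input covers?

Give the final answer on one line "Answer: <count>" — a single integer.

test 1 (n=2, p=4) fires B2->E, B1->T, B3->T, B2->E, B1->T, B3->F, B2->S, B1->F, B4->F, B6->T; hits B1=T, B1=F, B2=S, B2=E, B3=T, B3=F, B4=F, B6=T
test 2 (n=3, p=5) fires B2->E, B1->T, B3->T, B2->E, B1->F, B4->F, B6->T; hits B1=T, B1=F, B2=E, B3=T, B4=F, B6=T
test 3 (n=6, p=8) fires B2->E, B1->F, B4->F, B6->T; hits B1=F, B2=E, B4=F, B6=T
test 4 (n=7, p=5) fires B2->E, B1->T, B3->T, B2->E, B1->F, B4->F, B6->T; hits B1=T, B1=F, B2=E, B3=T, B4=F, B6=T
test 5 (n=4, p=4) fires B2->E, B1->T, B3->T, B2->E, B1->T, B3->F, B2->S, B1->F, B4->F, B6->T; hits B1=T, B1=F, B2=S, B2=E, B3=T, B3=F, B4=F, B6=T
test 6 (n=5, p=2) fires B2->E, B1->T, B3->T, B2->E, B1->T, B3->T, B2->E, B1->F, B4->F, B6->T; hits B1=T, B1=F, B2=E, B3=T, B4=F, B6=T
test 7 (n=7, p=9) fires B2->S, B1->F, B4->F, B6->T; hits B1=F, B2=S, B4=F, B6=T
test 8 (n=7, p=3) fires B2->E, B1->T, B3->T, B2->E, B1->T, B3->F, B2->S, B1->F, B4->F, B6->F; hits B1=T, B1=F, B2=S, B2=E, B3=T, B3=F, B4=F, B6=F
union over the pool: B1=T, B1=F, B2=S, B2=E, B3=T, B3=F, B4=F, B6=T, B6=F
uncovered (3 of 12): B4=T, B5=T, B5=F

Answer: 3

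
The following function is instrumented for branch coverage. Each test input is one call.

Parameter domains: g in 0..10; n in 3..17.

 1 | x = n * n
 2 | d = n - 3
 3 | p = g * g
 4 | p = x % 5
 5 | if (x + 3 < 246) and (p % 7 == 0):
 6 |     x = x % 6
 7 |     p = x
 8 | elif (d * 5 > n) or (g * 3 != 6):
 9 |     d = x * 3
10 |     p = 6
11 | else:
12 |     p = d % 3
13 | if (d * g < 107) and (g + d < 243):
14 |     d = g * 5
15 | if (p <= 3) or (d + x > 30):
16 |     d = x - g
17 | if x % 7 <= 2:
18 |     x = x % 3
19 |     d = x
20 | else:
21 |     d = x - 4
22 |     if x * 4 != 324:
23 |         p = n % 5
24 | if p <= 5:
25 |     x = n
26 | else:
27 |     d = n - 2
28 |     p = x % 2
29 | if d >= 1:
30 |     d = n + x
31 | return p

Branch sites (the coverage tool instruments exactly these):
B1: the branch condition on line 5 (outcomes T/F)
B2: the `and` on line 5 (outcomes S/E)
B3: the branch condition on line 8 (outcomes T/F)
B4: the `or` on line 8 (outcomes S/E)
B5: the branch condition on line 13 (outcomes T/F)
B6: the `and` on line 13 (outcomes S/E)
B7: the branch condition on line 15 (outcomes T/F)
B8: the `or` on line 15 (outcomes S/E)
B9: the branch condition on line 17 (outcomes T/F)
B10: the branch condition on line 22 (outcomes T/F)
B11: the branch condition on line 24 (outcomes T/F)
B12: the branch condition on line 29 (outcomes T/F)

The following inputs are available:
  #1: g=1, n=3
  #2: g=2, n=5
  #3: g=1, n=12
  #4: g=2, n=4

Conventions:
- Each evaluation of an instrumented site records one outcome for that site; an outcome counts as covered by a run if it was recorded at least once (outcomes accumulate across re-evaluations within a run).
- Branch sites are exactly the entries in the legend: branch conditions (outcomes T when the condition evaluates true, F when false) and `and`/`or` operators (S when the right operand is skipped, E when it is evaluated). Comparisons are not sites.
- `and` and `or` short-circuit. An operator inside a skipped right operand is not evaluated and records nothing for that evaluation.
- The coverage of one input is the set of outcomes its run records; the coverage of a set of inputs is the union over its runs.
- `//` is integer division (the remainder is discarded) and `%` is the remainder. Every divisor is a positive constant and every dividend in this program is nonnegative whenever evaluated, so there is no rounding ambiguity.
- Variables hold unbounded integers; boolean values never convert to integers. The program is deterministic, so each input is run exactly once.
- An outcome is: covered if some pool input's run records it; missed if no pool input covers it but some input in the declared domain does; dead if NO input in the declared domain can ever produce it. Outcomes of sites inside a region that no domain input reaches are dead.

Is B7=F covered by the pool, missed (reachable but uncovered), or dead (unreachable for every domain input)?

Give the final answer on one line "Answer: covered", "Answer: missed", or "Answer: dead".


B7=F is recorded by pool input(s) 1, 4 -> covered
Answer: covered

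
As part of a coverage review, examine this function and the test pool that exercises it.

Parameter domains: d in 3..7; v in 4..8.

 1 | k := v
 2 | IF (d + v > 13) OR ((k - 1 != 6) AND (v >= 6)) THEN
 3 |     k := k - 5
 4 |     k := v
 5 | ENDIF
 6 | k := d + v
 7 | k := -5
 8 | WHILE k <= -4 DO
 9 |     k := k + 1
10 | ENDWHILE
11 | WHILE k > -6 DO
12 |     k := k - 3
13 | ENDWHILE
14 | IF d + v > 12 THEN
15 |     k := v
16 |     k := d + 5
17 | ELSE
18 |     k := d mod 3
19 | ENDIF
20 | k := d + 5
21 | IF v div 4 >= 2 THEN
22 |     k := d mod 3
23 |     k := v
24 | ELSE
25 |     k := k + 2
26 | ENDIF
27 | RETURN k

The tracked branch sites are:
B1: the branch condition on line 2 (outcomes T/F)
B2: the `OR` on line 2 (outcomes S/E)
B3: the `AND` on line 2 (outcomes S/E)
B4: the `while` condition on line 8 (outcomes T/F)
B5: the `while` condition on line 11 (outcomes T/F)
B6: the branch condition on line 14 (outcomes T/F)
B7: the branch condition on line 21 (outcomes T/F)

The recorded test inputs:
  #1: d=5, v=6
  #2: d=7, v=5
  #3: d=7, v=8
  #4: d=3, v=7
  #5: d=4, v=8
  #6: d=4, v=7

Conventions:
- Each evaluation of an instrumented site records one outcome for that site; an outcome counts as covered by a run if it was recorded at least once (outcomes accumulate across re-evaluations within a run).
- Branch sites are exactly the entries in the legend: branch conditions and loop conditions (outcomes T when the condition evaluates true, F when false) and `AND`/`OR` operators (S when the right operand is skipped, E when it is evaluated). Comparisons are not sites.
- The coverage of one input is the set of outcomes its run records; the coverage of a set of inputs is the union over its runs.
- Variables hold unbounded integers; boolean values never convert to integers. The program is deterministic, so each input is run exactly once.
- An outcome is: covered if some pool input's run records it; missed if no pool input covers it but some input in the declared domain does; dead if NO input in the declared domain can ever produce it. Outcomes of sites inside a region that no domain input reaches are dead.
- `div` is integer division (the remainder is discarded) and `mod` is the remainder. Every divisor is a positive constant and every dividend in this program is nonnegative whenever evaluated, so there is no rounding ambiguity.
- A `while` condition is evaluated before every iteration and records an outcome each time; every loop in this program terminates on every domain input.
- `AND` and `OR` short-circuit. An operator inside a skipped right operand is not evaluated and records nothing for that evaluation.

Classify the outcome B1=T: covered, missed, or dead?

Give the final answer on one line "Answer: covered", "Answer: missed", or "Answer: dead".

B1=T is recorded by pool input(s) 1, 3, 5 -> covered

Answer: covered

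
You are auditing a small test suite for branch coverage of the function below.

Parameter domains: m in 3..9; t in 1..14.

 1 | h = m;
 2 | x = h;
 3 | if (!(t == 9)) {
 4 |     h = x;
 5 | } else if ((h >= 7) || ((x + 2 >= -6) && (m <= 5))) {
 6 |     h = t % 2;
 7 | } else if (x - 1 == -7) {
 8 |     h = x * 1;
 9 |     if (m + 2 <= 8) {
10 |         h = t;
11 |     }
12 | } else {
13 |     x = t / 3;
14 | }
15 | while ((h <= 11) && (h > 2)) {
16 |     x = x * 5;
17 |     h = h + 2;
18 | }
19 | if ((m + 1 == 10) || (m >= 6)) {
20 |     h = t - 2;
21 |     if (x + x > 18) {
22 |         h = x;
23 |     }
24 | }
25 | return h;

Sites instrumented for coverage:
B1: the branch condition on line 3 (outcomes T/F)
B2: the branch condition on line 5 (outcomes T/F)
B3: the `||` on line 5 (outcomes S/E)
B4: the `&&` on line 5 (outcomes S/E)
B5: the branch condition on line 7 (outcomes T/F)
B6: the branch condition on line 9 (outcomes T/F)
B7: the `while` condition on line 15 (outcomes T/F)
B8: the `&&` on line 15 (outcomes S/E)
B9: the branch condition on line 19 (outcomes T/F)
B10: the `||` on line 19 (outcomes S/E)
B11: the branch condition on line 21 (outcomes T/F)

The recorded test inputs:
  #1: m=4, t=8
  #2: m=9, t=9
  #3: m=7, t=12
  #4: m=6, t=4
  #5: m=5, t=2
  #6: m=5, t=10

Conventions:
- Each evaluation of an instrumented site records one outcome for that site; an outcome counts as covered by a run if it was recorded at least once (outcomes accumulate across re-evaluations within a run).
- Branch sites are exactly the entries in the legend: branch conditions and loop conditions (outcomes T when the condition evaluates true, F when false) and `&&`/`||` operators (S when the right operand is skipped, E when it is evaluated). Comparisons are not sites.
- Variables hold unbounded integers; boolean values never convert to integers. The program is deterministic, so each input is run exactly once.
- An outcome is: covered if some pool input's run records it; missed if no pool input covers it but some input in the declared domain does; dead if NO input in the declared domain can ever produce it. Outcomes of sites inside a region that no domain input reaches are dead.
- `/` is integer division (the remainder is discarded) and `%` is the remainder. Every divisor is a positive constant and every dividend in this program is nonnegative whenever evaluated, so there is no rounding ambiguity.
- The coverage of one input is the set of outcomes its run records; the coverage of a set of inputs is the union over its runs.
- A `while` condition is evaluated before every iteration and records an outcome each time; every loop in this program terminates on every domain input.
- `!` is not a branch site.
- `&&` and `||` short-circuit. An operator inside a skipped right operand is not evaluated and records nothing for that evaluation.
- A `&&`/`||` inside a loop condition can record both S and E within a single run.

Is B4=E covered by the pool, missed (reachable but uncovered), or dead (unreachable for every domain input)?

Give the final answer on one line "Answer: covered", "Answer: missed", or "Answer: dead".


no pool input records B4=E
but domain input (m=3, t=9) does record it -> reachable, so missed
Answer: missed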